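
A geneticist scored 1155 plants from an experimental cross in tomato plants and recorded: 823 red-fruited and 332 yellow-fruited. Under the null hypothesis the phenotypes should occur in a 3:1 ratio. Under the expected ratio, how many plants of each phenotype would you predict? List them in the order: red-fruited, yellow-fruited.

866.25, 288.75

The 3:1 ratio has 4 parts, so with N = 1155 the expected counts are:
  red-fruited: 1155 × 3/4 = 866.25
  yellow-fruited: 1155 × 1/4 = 288.75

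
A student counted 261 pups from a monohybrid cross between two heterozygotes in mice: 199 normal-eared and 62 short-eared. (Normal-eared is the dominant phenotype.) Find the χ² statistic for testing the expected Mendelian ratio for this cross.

For a monohybrid cross between heterozygotes with complete dominance, the expected phenotypic ratio is 3:1.
Expected counts for N = 261 under a 3:1 ratio (total parts = 4):
  normal-eared: 261 × 3/4 = 195.75
  short-eared: 261 × 1/4 = 65.25
χ² = Σ (O − E)² / E
  normal-eared: (199 − 195.75)² / 195.75 = 0.0540
  short-eared: (62 − 65.25)² / 65.25 = 0.1619
χ² = 0.0540 + 0.1619 = 0.2159 ≈ 0.216

0.216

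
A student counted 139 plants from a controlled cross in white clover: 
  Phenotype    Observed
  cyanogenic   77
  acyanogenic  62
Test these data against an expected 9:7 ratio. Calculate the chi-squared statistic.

Under the 9:7 hypothesis (Σ ratio = 16, N = 139):
  cyanogenic: 139 × 9/16 = 78.1875
  acyanogenic: 139 × 7/16 = 60.8125
χ² = Σ (O − E)² / E
  cyanogenic: (77 − 78.1875)² / 78.1875 = 0.0180
  acyanogenic: (62 − 60.8125)² / 60.8125 = 0.0232
χ² = 0.0180 + 0.0232 = 0.0412 ≈ 0.041

0.041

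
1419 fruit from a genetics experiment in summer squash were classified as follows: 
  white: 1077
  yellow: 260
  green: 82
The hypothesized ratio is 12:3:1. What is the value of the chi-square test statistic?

0.795

The 12:3:1 ratio has 16 parts, so with N = 1419 the expected counts are:
  white: 1419 × 12/16 = 1064.25
  yellow: 1419 × 3/16 = 266.0625
  green: 1419 × 1/16 = 88.6875
χ² = Σ (O − E)² / E
  white: (1077 − 1064.25)² / 1064.25 = 0.1527
  yellow: (260 − 266.0625)² / 266.0625 = 0.1381
  green: (82 − 88.6875)² / 88.6875 = 0.5043
χ² = 0.1527 + 0.1381 + 0.5043 = 0.7951 ≈ 0.795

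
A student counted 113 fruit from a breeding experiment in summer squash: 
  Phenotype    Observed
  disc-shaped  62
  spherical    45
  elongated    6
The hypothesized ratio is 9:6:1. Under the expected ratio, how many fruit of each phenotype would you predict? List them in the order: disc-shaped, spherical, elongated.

Total ratio parts = 16. Expected numbers out of 113:
  disc-shaped: 113 × 9/16 = 63.5625
  spherical: 113 × 6/16 = 42.375
  elongated: 113 × 1/16 = 7.0625

63.5625, 42.375, 7.0625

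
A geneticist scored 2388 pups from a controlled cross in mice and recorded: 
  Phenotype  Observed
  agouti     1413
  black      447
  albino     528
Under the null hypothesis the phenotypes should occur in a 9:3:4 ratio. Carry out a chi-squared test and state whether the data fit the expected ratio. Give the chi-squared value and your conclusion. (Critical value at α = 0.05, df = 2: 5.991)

The 9:3:4 ratio has 16 parts, so with N = 2388 the expected counts are:
  agouti: 2388 × 9/16 = 1343.25
  black: 2388 × 3/16 = 447.75
  albino: 2388 × 4/16 = 597
χ² = Σ (O − E)² / E
  agouti: (1413 − 1343.25)² / 1343.25 = 3.6219
  black: (447 − 447.75)² / 447.75 = 0.0013
  albino: (528 − 597)² / 597 = 7.9749
χ² = 3.6219 + 0.0013 + 7.9749 = 11.5981 ≈ 11.598
Degrees of freedom = 3 − 1 = 2; critical value at α = 0.05 is 5.991.
Since 11.598 > 5.991, we reject the null hypothesis — the data do not fit the 9:3:4 ratio.

11.598; not consistent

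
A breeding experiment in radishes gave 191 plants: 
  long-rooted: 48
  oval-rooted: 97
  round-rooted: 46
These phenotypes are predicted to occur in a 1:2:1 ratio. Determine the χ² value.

Expected counts for N = 191 under a 1:2:1 ratio (total parts = 4):
  long-rooted: 191 × 1/4 = 47.75
  oval-rooted: 191 × 2/4 = 95.5
  round-rooted: 191 × 1/4 = 47.75
χ² = Σ (O − E)² / E
  long-rooted: (48 − 47.75)² / 47.75 = 0.0013
  oval-rooted: (97 − 95.5)² / 95.5 = 0.0236
  round-rooted: (46 − 47.75)² / 47.75 = 0.0641
χ² = 0.0013 + 0.0236 + 0.0641 = 0.089

0.089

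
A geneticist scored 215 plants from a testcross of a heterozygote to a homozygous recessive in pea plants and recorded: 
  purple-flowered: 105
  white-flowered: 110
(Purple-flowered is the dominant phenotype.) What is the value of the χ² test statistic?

A testcross of a heterozygote (Aa × aa) gives a 1:1 phenotypic ratio.
Expected counts for N = 215 under a 1:1 ratio (total parts = 2):
  purple-flowered: 215 × 1/2 = 107.5
  white-flowered: 215 × 1/2 = 107.5
χ² = Σ (O − E)² / E
  purple-flowered: (105 − 107.5)² / 107.5 = 0.0581
  white-flowered: (110 − 107.5)² / 107.5 = 0.0581
χ² = 0.0581 + 0.0581 = 0.1162 ≈ 0.116

0.116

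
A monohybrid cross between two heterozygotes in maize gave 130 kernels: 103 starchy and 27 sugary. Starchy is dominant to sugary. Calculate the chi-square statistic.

For a monohybrid cross between heterozygotes with complete dominance, the expected phenotypic ratio is 3:1.
Under the 3:1 hypothesis (Σ ratio = 4, N = 130):
  starchy: 130 × 3/4 = 97.5
  sugary: 130 × 1/4 = 32.5
χ² = Σ (O − E)² / E
  starchy: (103 − 97.5)² / 97.5 = 0.3103
  sugary: (27 − 32.5)² / 32.5 = 0.9308
χ² = 0.3103 + 0.9308 = 1.2411 ≈ 1.241

1.241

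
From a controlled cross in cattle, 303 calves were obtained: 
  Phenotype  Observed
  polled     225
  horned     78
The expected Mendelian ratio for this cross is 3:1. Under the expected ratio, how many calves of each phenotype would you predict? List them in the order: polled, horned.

Expected counts for N = 303 under a 3:1 ratio (total parts = 4):
  polled: 303 × 3/4 = 227.25
  horned: 303 × 1/4 = 75.75

227.25, 75.75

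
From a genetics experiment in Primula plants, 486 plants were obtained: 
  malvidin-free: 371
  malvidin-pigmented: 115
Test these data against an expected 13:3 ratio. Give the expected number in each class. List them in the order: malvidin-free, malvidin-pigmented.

394.875, 91.125

The 13:3 ratio has 16 parts, so with N = 486 the expected counts are:
  malvidin-free: 486 × 13/16 = 394.875
  malvidin-pigmented: 486 × 3/16 = 91.125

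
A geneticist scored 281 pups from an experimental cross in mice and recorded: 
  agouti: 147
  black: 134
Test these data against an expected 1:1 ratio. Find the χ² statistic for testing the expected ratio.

Total ratio parts = 2. Expected numbers out of 281:
  agouti: 281 × 1/2 = 140.5
  black: 281 × 1/2 = 140.5
χ² = Σ (O − E)² / E
  agouti: (147 − 140.5)² / 140.5 = 0.3007
  black: (134 − 140.5)² / 140.5 = 0.3007
χ² = 0.3007 + 0.3007 = 0.6014 ≈ 0.601

0.601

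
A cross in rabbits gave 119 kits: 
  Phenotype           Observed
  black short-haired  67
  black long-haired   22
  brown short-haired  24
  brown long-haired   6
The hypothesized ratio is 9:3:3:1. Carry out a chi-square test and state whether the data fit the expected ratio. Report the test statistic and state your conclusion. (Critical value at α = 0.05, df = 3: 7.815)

Expected counts for N = 119 under a 9:3:3:1 ratio (total parts = 16):
  black short-haired: 119 × 9/16 = 66.9375
  black long-haired: 119 × 3/16 = 22.3125
  brown short-haired: 119 × 3/16 = 22.3125
  brown long-haired: 119 × 1/16 = 7.4375
χ² = Σ (O − E)² / E
  black short-haired: (67 − 66.9375)² / 66.9375 = 0.0001
  black long-haired: (22 − 22.3125)² / 22.3125 = 0.0044
  brown short-haired: (24 − 22.3125)² / 22.3125 = 0.1276
  brown long-haired: (6 − 7.4375)² / 7.4375 = 0.2778
χ² = 0.0001 + 0.0044 + 0.1276 + 0.2778 = 0.4099 ≈ 0.410
Degrees of freedom = 4 − 1 = 3; critical value at α = 0.05 is 7.815.
Since 0.410 < 7.815, we fail to reject the null hypothesis — the data are consistent with the 9:3:3:1 ratio.

0.410; consistent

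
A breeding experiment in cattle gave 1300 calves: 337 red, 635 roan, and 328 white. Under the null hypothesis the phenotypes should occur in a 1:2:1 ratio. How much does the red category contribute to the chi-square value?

0.443

Total ratio parts = 4. Expected numbers out of 1300:
  red: 1300 × 1/4 = 325
  roan: 1300 × 2/4 = 650
  white: 1300 × 1/4 = 325
Contribution of red: (337 − 325)² / 325 = 0.4431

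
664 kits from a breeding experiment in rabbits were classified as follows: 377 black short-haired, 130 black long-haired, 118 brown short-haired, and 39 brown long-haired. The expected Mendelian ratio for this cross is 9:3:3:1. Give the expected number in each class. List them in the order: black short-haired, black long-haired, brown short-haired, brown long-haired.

The 9:3:3:1 ratio has 16 parts, so with N = 664 the expected counts are:
  black short-haired: 664 × 9/16 = 373.5
  black long-haired: 664 × 3/16 = 124.5
  brown short-haired: 664 × 3/16 = 124.5
  brown long-haired: 664 × 1/16 = 41.5

373.5, 124.5, 124.5, 41.5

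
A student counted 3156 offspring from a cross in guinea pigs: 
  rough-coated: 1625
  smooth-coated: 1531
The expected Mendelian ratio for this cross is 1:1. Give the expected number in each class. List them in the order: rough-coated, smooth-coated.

The 1:1 ratio has 2 parts, so with N = 3156 the expected counts are:
  rough-coated: 3156 × 1/2 = 1578
  smooth-coated: 3156 × 1/2 = 1578

1578, 1578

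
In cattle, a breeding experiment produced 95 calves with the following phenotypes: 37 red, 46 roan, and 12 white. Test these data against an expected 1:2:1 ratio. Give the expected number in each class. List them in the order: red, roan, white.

23.75, 47.5, 23.75

Total ratio parts = 4. Expected numbers out of 95:
  red: 95 × 1/4 = 23.75
  roan: 95 × 2/4 = 47.5
  white: 95 × 1/4 = 23.75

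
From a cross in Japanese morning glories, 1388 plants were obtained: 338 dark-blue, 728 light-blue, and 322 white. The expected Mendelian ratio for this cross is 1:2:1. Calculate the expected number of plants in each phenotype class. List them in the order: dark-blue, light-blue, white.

Under the 1:2:1 hypothesis (Σ ratio = 4, N = 1388):
  dark-blue: 1388 × 1/4 = 347
  light-blue: 1388 × 2/4 = 694
  white: 1388 × 1/4 = 347

347, 694, 347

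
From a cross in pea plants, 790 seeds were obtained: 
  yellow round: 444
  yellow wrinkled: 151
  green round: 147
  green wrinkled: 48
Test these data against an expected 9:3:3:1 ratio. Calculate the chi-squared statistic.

Under the 9:3:3:1 hypothesis (Σ ratio = 16, N = 790):
  yellow round: 790 × 9/16 = 444.375
  yellow wrinkled: 790 × 3/16 = 148.125
  green round: 790 × 3/16 = 148.125
  green wrinkled: 790 × 1/16 = 49.375
χ² = Σ (O − E)² / E
  yellow round: (444 − 444.375)² / 444.375 = 0.0003
  yellow wrinkled: (151 − 148.125)² / 148.125 = 0.0558
  green round: (147 − 148.125)² / 148.125 = 0.0085
  green wrinkled: (48 − 49.375)² / 49.375 = 0.0383
χ² = 0.0003 + 0.0558 + 0.0085 + 0.0383 = 0.1029 ≈ 0.103

0.103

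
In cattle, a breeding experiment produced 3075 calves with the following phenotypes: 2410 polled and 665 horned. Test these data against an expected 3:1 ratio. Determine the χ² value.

The 3:1 ratio has 4 parts, so with N = 3075 the expected counts are:
  polled: 3075 × 3/4 = 2306.25
  horned: 3075 × 1/4 = 768.75
χ² = Σ (O − E)² / E
  polled: (2410 − 2306.25)² / 2306.25 = 4.6673
  horned: (665 − 768.75)² / 768.75 = 14.0020
χ² = 4.6673 + 14.0020 = 18.6693 ≈ 18.669

18.669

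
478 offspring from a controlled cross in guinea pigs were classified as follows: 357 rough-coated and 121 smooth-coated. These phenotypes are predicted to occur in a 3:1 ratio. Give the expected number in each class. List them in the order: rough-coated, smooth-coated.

358.5, 119.5

The 3:1 ratio has 4 parts, so with N = 478 the expected counts are:
  rough-coated: 478 × 3/4 = 358.5
  smooth-coated: 478 × 1/4 = 119.5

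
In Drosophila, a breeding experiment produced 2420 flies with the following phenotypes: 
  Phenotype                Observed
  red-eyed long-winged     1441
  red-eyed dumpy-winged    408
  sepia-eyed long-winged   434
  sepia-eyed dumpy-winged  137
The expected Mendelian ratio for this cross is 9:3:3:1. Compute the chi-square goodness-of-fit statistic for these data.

11.487

The 9:3:3:1 ratio has 16 parts, so with N = 2420 the expected counts are:
  red-eyed long-winged: 2420 × 9/16 = 1361.25
  red-eyed dumpy-winged: 2420 × 3/16 = 453.75
  sepia-eyed long-winged: 2420 × 3/16 = 453.75
  sepia-eyed dumpy-winged: 2420 × 1/16 = 151.25
χ² = Σ (O − E)² / E
  red-eyed long-winged: (1441 − 1361.25)² / 1361.25 = 4.6722
  red-eyed dumpy-winged: (408 − 453.75)² / 453.75 = 4.6128
  sepia-eyed long-winged: (434 − 453.75)² / 453.75 = 0.8596
  sepia-eyed dumpy-winged: (137 − 151.25)² / 151.25 = 1.3426
χ² = 4.6722 + 4.6128 + 0.8596 + 1.3426 = 11.4872 ≈ 11.487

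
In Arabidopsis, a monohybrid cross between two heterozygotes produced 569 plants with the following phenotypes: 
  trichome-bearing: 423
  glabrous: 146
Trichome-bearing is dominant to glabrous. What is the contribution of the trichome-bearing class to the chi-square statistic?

0.033

For a monohybrid cross between heterozygotes with complete dominance, the expected phenotypic ratio is 3:1.
Under the 3:1 hypothesis (Σ ratio = 4, N = 569):
  trichome-bearing: 569 × 3/4 = 426.75
  glabrous: 569 × 1/4 = 142.25
Contribution of trichome-bearing: (423 − 426.75)² / 426.75 = 0.0330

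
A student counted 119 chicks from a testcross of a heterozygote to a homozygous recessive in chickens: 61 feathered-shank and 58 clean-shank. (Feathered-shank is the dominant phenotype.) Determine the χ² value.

A testcross of a heterozygote (Aa × aa) gives a 1:1 phenotypic ratio.
The 1:1 ratio has 2 parts, so with N = 119 the expected counts are:
  feathered-shank: 119 × 1/2 = 59.5
  clean-shank: 119 × 1/2 = 59.5
χ² = Σ (O − E)² / E
  feathered-shank: (61 − 59.5)² / 59.5 = 0.0378
  clean-shank: (58 − 59.5)² / 59.5 = 0.0378
χ² = 0.0378 + 0.0378 = 0.0756 ≈ 0.076

0.076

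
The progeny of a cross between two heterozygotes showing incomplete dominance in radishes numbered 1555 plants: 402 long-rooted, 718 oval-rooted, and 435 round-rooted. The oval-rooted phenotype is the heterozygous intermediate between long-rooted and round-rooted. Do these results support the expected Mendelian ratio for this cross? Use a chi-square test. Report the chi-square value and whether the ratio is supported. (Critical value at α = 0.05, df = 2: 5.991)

With incomplete dominance, a heterozygote × heterozygote cross gives a 1:2:1 phenotypic ratio.
Total ratio parts = 4. Expected numbers out of 1555:
  long-rooted: 1555 × 1/4 = 388.75
  oval-rooted: 1555 × 2/4 = 777.5
  round-rooted: 1555 × 1/4 = 388.75
χ² = Σ (O − E)² / E
  long-rooted: (402 − 388.75)² / 388.75 = 0.4516
  oval-rooted: (718 − 777.5)² / 777.5 = 4.5534
  round-rooted: (435 − 388.75)² / 388.75 = 5.5024
χ² = 0.4516 + 4.5534 + 5.5024 = 10.5074 ≈ 10.507
Degrees of freedom = 3 − 1 = 2; critical value at α = 0.05 is 5.991.
Since 10.507 > 5.991, we reject the null hypothesis — the data do not fit the 1:2:1 ratio.

10.507; not consistent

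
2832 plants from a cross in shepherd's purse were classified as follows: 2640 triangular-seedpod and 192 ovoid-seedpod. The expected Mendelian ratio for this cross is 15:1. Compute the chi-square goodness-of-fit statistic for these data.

Under the 15:1 hypothesis (Σ ratio = 16, N = 2832):
  triangular-seedpod: 2832 × 15/16 = 2655
  ovoid-seedpod: 2832 × 1/16 = 177
χ² = Σ (O − E)² / E
  triangular-seedpod: (2640 − 2655)² / 2655 = 0.0847
  ovoid-seedpod: (192 − 177)² / 177 = 1.2712
χ² = 0.0847 + 1.2712 = 1.3559 ≈ 1.356

1.356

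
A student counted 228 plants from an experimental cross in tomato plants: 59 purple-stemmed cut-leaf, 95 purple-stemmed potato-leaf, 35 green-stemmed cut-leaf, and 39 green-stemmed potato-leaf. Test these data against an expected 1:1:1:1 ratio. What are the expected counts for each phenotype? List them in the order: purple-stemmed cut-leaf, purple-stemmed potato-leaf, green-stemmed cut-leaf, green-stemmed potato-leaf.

57, 57, 57, 57

Under the 1:1:1:1 hypothesis (Σ ratio = 4, N = 228):
  purple-stemmed cut-leaf: 228 × 1/4 = 57
  purple-stemmed potato-leaf: 228 × 1/4 = 57
  green-stemmed cut-leaf: 228 × 1/4 = 57
  green-stemmed potato-leaf: 228 × 1/4 = 57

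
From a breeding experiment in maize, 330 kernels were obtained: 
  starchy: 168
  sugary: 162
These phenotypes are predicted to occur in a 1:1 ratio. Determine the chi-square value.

Under the 1:1 hypothesis (Σ ratio = 2, N = 330):
  starchy: 330 × 1/2 = 165
  sugary: 330 × 1/2 = 165
χ² = Σ (O − E)² / E
  starchy: (168 − 165)² / 165 = 0.0545
  sugary: (162 − 165)² / 165 = 0.0545
χ² = 0.0545 + 0.0545 = 0.109

0.109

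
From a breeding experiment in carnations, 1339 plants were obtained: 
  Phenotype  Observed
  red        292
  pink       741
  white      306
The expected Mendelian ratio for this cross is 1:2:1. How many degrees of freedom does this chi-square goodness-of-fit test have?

A goodness-of-fit test with 3 phenotype classes has df = 3 − 1 = 2.

2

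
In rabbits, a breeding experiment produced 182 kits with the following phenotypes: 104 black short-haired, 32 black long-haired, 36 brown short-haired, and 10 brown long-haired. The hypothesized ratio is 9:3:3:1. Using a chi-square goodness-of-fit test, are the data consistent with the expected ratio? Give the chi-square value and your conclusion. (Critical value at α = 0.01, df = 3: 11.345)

Under the 9:3:3:1 hypothesis (Σ ratio = 16, N = 182):
  black short-haired: 182 × 9/16 = 102.375
  black long-haired: 182 × 3/16 = 34.125
  brown short-haired: 182 × 3/16 = 34.125
  brown long-haired: 182 × 1/16 = 11.375
χ² = Σ (O − E)² / E
  black short-haired: (104 − 102.375)² / 102.375 = 0.0258
  black long-haired: (32 − 34.125)² / 34.125 = 0.1323
  brown short-haired: (36 − 34.125)² / 34.125 = 0.1030
  brown long-haired: (10 − 11.375)² / 11.375 = 0.1662
χ² = 0.0258 + 0.1323 + 0.1030 + 0.1662 = 0.4273 ≈ 0.427
Degrees of freedom = 4 − 1 = 3; critical value at α = 0.01 is 11.345.
Since 0.427 < 11.345, we fail to reject the null hypothesis — the data are consistent with the 9:3:3:1 ratio.

0.427; consistent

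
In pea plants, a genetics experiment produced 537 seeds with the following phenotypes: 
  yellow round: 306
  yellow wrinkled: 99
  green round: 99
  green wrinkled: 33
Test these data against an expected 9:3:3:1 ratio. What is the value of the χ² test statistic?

Total ratio parts = 16. Expected numbers out of 537:
  yellow round: 537 × 9/16 = 302.0625
  yellow wrinkled: 537 × 3/16 = 100.6875
  green round: 537 × 3/16 = 100.6875
  green wrinkled: 537 × 1/16 = 33.5625
χ² = Σ (O − E)² / E
  yellow round: (306 − 302.0625)² / 302.0625 = 0.0513
  yellow wrinkled: (99 − 100.6875)² / 100.6875 = 0.0283
  green round: (99 − 100.6875)² / 100.6875 = 0.0283
  green wrinkled: (33 − 33.5625)² / 33.5625 = 0.0094
χ² = 0.0513 + 0.0283 + 0.0283 + 0.0094 = 0.1173 ≈ 0.117

0.117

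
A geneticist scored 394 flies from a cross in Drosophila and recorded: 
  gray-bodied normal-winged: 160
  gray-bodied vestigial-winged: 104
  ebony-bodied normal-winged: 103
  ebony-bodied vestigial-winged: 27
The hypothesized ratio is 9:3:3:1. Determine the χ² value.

41.131

Under the 9:3:3:1 hypothesis (Σ ratio = 16, N = 394):
  gray-bodied normal-winged: 394 × 9/16 = 221.625
  gray-bodied vestigial-winged: 394 × 3/16 = 73.875
  ebony-bodied normal-winged: 394 × 3/16 = 73.875
  ebony-bodied vestigial-winged: 394 × 1/16 = 24.625
χ² = Σ (O − E)² / E
  gray-bodied normal-winged: (160 − 221.625)² / 221.625 = 17.1354
  gray-bodied vestigial-winged: (104 − 73.875)² / 73.875 = 12.2845
  ebony-bodied normal-winged: (103 − 73.875)² / 73.875 = 11.4824
  ebony-bodied vestigial-winged: (27 − 24.625)² / 24.625 = 0.2291
χ² = 17.1354 + 12.2845 + 11.4824 + 0.2291 = 41.1314 ≈ 41.131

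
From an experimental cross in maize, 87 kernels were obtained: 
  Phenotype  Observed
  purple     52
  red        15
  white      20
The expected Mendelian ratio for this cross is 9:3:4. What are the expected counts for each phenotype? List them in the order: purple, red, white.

The 9:3:4 ratio has 16 parts, so with N = 87 the expected counts are:
  purple: 87 × 9/16 = 48.9375
  red: 87 × 3/16 = 16.3125
  white: 87 × 4/16 = 21.75

48.9375, 16.3125, 21.75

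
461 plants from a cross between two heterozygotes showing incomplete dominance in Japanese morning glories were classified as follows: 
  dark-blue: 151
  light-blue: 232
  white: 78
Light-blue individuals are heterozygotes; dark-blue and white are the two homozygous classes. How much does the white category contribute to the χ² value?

12.040

With incomplete dominance, a heterozygote × heterozygote cross gives a 1:2:1 phenotypic ratio.
Total ratio parts = 4. Expected numbers out of 461:
  dark-blue: 461 × 1/4 = 115.25
  light-blue: 461 × 2/4 = 230.5
  white: 461 × 1/4 = 115.25
Contribution of white: (78 − 115.25)² / 115.25 = 12.0396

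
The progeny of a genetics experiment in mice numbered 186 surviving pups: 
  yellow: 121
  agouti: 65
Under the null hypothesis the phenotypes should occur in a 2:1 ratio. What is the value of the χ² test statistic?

0.218

Total ratio parts = 3. Expected numbers out of 186:
  yellow: 186 × 2/3 = 124
  agouti: 186 × 1/3 = 62
χ² = Σ (O − E)² / E
  yellow: (121 − 124)² / 124 = 0.0726
  agouti: (65 − 62)² / 62 = 0.1452
χ² = 0.0726 + 0.1452 = 0.2178 ≈ 0.218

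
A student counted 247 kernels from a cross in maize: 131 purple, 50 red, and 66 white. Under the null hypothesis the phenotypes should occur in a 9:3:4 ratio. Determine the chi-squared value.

Under the 9:3:4 hypothesis (Σ ratio = 16, N = 247):
  purple: 247 × 9/16 = 138.9375
  red: 247 × 3/16 = 46.3125
  white: 247 × 4/16 = 61.75
χ² = Σ (O − E)² / E
  purple: (131 − 138.9375)² / 138.9375 = 0.4535
  red: (50 − 46.3125)² / 46.3125 = 0.2936
  white: (66 − 61.75)² / 61.75 = 0.2925
χ² = 0.4535 + 0.2936 + 0.2925 = 1.0396 ≈ 1.040

1.040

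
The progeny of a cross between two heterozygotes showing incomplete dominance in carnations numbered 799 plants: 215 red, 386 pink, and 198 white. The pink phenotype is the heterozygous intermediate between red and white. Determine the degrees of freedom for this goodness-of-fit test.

With incomplete dominance, a heterozygote × heterozygote cross gives a 1:2:1 phenotypic ratio.
A goodness-of-fit test with 3 phenotype classes has df = 3 − 1 = 2.

2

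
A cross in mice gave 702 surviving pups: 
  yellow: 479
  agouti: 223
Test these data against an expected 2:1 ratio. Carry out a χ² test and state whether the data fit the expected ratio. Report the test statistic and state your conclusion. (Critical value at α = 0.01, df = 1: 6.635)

Expected counts for N = 702 under a 2:1 ratio (total parts = 3):
  yellow: 702 × 2/3 = 468
  agouti: 702 × 1/3 = 234
χ² = Σ (O − E)² / E
  yellow: (479 − 468)² / 468 = 0.2585
  agouti: (223 − 234)² / 234 = 0.5171
χ² = 0.2585 + 0.5171 = 0.7756 ≈ 0.776
Degrees of freedom = 2 − 1 = 1; critical value at α = 0.01 is 6.635.
Since 0.776 < 6.635, we fail to reject the null hypothesis — the data are consistent with the 2:1 ratio.

0.776; consistent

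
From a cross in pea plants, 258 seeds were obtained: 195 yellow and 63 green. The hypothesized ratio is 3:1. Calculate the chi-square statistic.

The 3:1 ratio has 4 parts, so with N = 258 the expected counts are:
  yellow: 258 × 3/4 = 193.5
  green: 258 × 1/4 = 64.5
χ² = Σ (O − E)² / E
  yellow: (195 − 193.5)² / 193.5 = 0.0116
  green: (63 − 64.5)² / 64.5 = 0.0349
χ² = 0.0116 + 0.0349 = 0.0465 ≈ 0.047

0.047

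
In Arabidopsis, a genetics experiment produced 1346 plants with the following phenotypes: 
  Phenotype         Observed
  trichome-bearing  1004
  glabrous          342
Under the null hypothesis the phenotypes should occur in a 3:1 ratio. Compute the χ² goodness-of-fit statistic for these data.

Under the 3:1 hypothesis (Σ ratio = 4, N = 1346):
  trichome-bearing: 1346 × 3/4 = 1009.5
  glabrous: 1346 × 1/4 = 336.5
χ² = Σ (O − E)² / E
  trichome-bearing: (1004 − 1009.5)² / 1009.5 = 0.0300
  glabrous: (342 − 336.5)² / 336.5 = 0.0899
χ² = 0.0300 + 0.0899 = 0.1199 ≈ 0.120

0.120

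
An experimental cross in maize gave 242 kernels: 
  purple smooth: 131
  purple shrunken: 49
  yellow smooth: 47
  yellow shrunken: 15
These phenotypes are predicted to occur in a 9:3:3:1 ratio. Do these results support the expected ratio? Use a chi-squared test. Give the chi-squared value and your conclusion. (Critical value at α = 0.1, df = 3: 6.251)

0.542; consistent

Total ratio parts = 16. Expected numbers out of 242:
  purple smooth: 242 × 9/16 = 136.125
  purple shrunken: 242 × 3/16 = 45.375
  yellow smooth: 242 × 3/16 = 45.375
  yellow shrunken: 242 × 1/16 = 15.125
χ² = Σ (O − E)² / E
  purple smooth: (131 − 136.125)² / 136.125 = 0.1930
  purple shrunken: (49 − 45.375)² / 45.375 = 0.2896
  yellow smooth: (47 − 45.375)² / 45.375 = 0.0582
  yellow shrunken: (15 − 15.125)² / 15.125 = 0.0010
χ² = 0.1930 + 0.2896 + 0.0582 + 0.0010 = 0.5418 ≈ 0.542
Degrees of freedom = 4 − 1 = 3; critical value at α = 0.1 is 6.251.
Since 0.542 < 6.251, we fail to reject the null hypothesis — the data are consistent with the 9:3:3:1 ratio.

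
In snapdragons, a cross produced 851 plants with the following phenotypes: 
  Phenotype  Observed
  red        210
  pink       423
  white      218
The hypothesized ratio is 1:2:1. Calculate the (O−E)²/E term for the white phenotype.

Total ratio parts = 4. Expected numbers out of 851:
  red: 851 × 1/4 = 212.75
  pink: 851 × 2/4 = 425.5
  white: 851 × 1/4 = 212.75
Contribution of white: (218 − 212.75)² / 212.75 = 0.1296

0.130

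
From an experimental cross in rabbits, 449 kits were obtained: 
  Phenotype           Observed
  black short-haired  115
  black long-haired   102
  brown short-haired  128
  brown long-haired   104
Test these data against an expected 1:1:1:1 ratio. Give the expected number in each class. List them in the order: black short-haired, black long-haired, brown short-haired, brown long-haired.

112.25, 112.25, 112.25, 112.25

Total ratio parts = 4. Expected numbers out of 449:
  black short-haired: 449 × 1/4 = 112.25
  black long-haired: 449 × 1/4 = 112.25
  brown short-haired: 449 × 1/4 = 112.25
  brown long-haired: 449 × 1/4 = 112.25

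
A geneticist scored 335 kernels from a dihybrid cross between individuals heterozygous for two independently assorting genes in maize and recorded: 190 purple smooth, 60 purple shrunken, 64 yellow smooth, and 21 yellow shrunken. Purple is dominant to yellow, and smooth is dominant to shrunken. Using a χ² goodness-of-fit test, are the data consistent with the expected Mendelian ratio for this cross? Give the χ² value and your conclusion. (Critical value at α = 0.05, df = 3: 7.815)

A dihybrid F₂ with independent assortment and complete dominance at both loci gives a 9:3:3:1 phenotypic ratio.
Total ratio parts = 16. Expected numbers out of 335:
  purple smooth: 335 × 9/16 = 188.4375
  purple shrunken: 335 × 3/16 = 62.8125
  yellow smooth: 335 × 3/16 = 62.8125
  yellow shrunken: 335 × 1/16 = 20.9375
χ² = Σ (O − E)² / E
  purple smooth: (190 − 188.4375)² / 188.4375 = 0.0130
  purple shrunken: (60 − 62.8125)² / 62.8125 = 0.1259
  yellow smooth: (64 − 62.8125)² / 62.8125 = 0.0225
  yellow shrunken: (21 − 20.9375)² / 20.9375 = 0.0002
χ² = 0.0130 + 0.1259 + 0.0225 + 0.0002 = 0.1616 ≈ 0.162
Degrees of freedom = 4 − 1 = 3; critical value at α = 0.05 is 7.815.
Since 0.162 < 7.815, we fail to reject the null hypothesis — the data are consistent with the 9:3:3:1 ratio.

0.162; consistent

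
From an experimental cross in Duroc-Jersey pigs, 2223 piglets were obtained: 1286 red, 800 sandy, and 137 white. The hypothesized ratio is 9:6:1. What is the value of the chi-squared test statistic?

2.395

The 9:6:1 ratio has 16 parts, so with N = 2223 the expected counts are:
  red: 2223 × 9/16 = 1250.4375
  sandy: 2223 × 6/16 = 833.625
  white: 2223 × 1/16 = 138.9375
χ² = Σ (O − E)² / E
  red: (1286 − 1250.4375)² / 1250.4375 = 1.0114
  sandy: (800 − 833.625)² / 833.625 = 1.3563
  white: (137 − 138.9375)² / 138.9375 = 0.0270
χ² = 1.0114 + 1.3563 + 0.0270 = 2.3947 ≈ 2.395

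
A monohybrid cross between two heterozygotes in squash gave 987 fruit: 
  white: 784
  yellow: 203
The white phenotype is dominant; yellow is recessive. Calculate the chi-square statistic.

For a monohybrid cross between heterozygotes with complete dominance, the expected phenotypic ratio is 3:1.
The 3:1 ratio has 4 parts, so with N = 987 the expected counts are:
  white: 987 × 3/4 = 740.25
  yellow: 987 × 1/4 = 246.75
χ² = Σ (O − E)² / E
  white: (784 − 740.25)² / 740.25 = 2.5857
  yellow: (203 − 246.75)² / 246.75 = 7.7571
χ² = 2.5857 + 7.7571 = 10.3428 ≈ 10.343

10.343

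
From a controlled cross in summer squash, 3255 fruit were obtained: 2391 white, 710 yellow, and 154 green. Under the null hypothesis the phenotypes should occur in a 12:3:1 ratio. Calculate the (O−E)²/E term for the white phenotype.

Expected counts for N = 3255 under a 12:3:1 ratio (total parts = 16):
  white: 3255 × 12/16 = 2441.25
  yellow: 3255 × 3/16 = 610.3125
  green: 3255 × 1/16 = 203.4375
Contribution of white: (2391 − 2441.25)² / 2441.25 = 1.0343

1.034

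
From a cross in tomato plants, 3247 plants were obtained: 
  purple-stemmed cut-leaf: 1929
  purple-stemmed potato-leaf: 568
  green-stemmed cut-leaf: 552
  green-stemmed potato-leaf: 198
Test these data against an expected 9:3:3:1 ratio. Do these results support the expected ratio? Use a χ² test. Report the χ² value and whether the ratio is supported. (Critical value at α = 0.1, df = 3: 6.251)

The 9:3:3:1 ratio has 16 parts, so with N = 3247 the expected counts are:
  purple-stemmed cut-leaf: 3247 × 9/16 = 1826.4375
  purple-stemmed potato-leaf: 3247 × 3/16 = 608.8125
  green-stemmed cut-leaf: 3247 × 3/16 = 608.8125
  green-stemmed potato-leaf: 3247 × 1/16 = 202.9375
χ² = Σ (O − E)² / E
  purple-stemmed cut-leaf: (1929 − 1826.4375)² / 1826.4375 = 5.7593
  purple-stemmed potato-leaf: (568 − 608.8125)² / 608.8125 = 2.7359
  green-stemmed cut-leaf: (552 − 608.8125)² / 608.8125 = 5.3016
  green-stemmed potato-leaf: (198 − 202.9375)² / 202.9375 = 0.1201
χ² = 5.7593 + 2.7359 + 5.3016 + 0.1201 = 13.9169 ≈ 13.917
Degrees of freedom = 4 − 1 = 3; critical value at α = 0.1 is 6.251.
Since 13.917 > 6.251, we reject the null hypothesis — the data do not fit the 9:3:3:1 ratio.

13.917; not consistent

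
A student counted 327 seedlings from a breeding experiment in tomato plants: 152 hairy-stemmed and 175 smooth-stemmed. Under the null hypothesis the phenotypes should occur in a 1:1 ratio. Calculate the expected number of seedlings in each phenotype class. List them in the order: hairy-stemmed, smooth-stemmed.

163.5, 163.5

Expected counts for N = 327 under a 1:1 ratio (total parts = 2):
  hairy-stemmed: 327 × 1/2 = 163.5
  smooth-stemmed: 327 × 1/2 = 163.5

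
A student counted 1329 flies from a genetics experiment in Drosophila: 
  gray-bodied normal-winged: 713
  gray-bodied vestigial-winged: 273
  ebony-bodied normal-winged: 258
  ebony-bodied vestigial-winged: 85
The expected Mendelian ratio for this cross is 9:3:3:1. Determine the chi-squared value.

The 9:3:3:1 ratio has 16 parts, so with N = 1329 the expected counts are:
  gray-bodied normal-winged: 1329 × 9/16 = 747.5625
  gray-bodied vestigial-winged: 1329 × 3/16 = 249.1875
  ebony-bodied normal-winged: 1329 × 3/16 = 249.1875
  ebony-bodied vestigial-winged: 1329 × 1/16 = 83.0625
χ² = Σ (O − E)² / E
  gray-bodied normal-winged: (713 − 747.5625)² / 747.5625 = 1.5979
  gray-bodied vestigial-winged: (273 − 249.1875)² / 249.1875 = 2.2755
  ebony-bodied normal-winged: (258 − 249.1875)² / 249.1875 = 0.3117
  ebony-bodied vestigial-winged: (85 − 83.0625)² / 83.0625 = 0.0452
χ² = 1.5979 + 2.2755 + 0.3117 + 0.0452 = 4.2303 ≈ 4.230

4.230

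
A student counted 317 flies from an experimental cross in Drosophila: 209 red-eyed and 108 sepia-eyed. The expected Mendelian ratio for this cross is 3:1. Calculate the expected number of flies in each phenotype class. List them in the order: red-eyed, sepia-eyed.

Expected counts for N = 317 under a 3:1 ratio (total parts = 4):
  red-eyed: 317 × 3/4 = 237.75
  sepia-eyed: 317 × 1/4 = 79.25

237.75, 79.25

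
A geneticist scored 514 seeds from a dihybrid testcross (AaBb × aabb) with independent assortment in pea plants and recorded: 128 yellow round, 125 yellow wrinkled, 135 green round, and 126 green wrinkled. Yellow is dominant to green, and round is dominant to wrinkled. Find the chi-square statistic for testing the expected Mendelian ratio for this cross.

A dihybrid testcross with independent assortment gives a 1:1:1:1 ratio.
Total ratio parts = 4. Expected numbers out of 514:
  yellow round: 514 × 1/4 = 128.5
  yellow wrinkled: 514 × 1/4 = 128.5
  green round: 514 × 1/4 = 128.5
  green wrinkled: 514 × 1/4 = 128.5
χ² = Σ (O − E)² / E
  yellow round: (128 − 128.5)² / 128.5 = 0.0019
  yellow wrinkled: (125 − 128.5)² / 128.5 = 0.0953
  green round: (135 − 128.5)² / 128.5 = 0.3288
  green wrinkled: (126 − 128.5)² / 128.5 = 0.0486
χ² = 0.0019 + 0.0953 + 0.3288 + 0.0486 = 0.4746 ≈ 0.475

0.475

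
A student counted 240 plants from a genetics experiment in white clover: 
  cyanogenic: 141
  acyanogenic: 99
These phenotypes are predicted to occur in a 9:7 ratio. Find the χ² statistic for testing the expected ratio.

0.610

Total ratio parts = 16. Expected numbers out of 240:
  cyanogenic: 240 × 9/16 = 135
  acyanogenic: 240 × 7/16 = 105
χ² = Σ (O − E)² / E
  cyanogenic: (141 − 135)² / 135 = 0.2667
  acyanogenic: (99 − 105)² / 105 = 0.3429
χ² = 0.2667 + 0.3429 = 0.6096 ≈ 0.610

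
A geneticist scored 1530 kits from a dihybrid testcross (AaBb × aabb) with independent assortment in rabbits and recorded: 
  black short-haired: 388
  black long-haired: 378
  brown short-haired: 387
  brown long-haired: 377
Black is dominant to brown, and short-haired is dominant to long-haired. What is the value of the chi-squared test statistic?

A dihybrid testcross with independent assortment gives a 1:1:1:1 ratio.
Under the 1:1:1:1 hypothesis (Σ ratio = 4, N = 1530):
  black short-haired: 1530 × 1/4 = 382.5
  black long-haired: 1530 × 1/4 = 382.5
  brown short-haired: 1530 × 1/4 = 382.5
  brown long-haired: 1530 × 1/4 = 382.5
χ² = Σ (O − E)² / E
  black short-haired: (388 − 382.5)² / 382.5 = 0.0791
  black long-haired: (378 − 382.5)² / 382.5 = 0.0529
  brown short-haired: (387 − 382.5)² / 382.5 = 0.0529
  brown long-haired: (377 − 382.5)² / 382.5 = 0.0791
χ² = 0.0791 + 0.0529 + 0.0529 + 0.0791 = 0.264

0.264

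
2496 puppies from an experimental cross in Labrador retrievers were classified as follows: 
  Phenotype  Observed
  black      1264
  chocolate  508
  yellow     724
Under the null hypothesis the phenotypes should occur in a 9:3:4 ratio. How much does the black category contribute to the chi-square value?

Expected counts for N = 2496 under a 9:3:4 ratio (total parts = 16):
  black: 2496 × 9/16 = 1404
  chocolate: 2496 × 3/16 = 468
  yellow: 2496 × 4/16 = 624
Contribution of black: (1264 − 1404)² / 1404 = 13.9601

13.960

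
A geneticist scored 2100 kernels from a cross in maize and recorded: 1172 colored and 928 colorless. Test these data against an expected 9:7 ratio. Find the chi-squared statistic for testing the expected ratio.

Total ratio parts = 16. Expected numbers out of 2100:
  colored: 2100 × 9/16 = 1181.25
  colorless: 2100 × 7/16 = 918.75
χ² = Σ (O − E)² / E
  colored: (1172 − 1181.25)² / 1181.25 = 0.0724
  colorless: (928 − 918.75)² / 918.75 = 0.0931
χ² = 0.0724 + 0.0931 = 0.1655 ≈ 0.166

0.166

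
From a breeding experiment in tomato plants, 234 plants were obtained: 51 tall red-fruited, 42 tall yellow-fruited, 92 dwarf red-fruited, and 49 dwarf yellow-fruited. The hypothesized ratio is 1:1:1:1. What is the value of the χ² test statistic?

26.342

Total ratio parts = 4. Expected numbers out of 234:
  tall red-fruited: 234 × 1/4 = 58.5
  tall yellow-fruited: 234 × 1/4 = 58.5
  dwarf red-fruited: 234 × 1/4 = 58.5
  dwarf yellow-fruited: 234 × 1/4 = 58.5
χ² = Σ (O − E)² / E
  tall red-fruited: (51 − 58.5)² / 58.5 = 0.9615
  tall yellow-fruited: (42 − 58.5)² / 58.5 = 4.6538
  dwarf red-fruited: (92 − 58.5)² / 58.5 = 19.1838
  dwarf yellow-fruited: (49 − 58.5)² / 58.5 = 1.5427
χ² = 0.9615 + 4.6538 + 19.1838 + 1.5427 = 26.3418 ≈ 26.342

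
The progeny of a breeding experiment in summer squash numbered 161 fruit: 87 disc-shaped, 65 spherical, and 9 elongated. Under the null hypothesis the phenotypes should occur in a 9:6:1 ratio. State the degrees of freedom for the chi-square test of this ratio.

A goodness-of-fit test with 3 phenotype classes has df = 3 − 1 = 2.

2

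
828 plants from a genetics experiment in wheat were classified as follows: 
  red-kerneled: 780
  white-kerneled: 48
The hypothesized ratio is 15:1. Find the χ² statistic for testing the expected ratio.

0.290

Total ratio parts = 16. Expected numbers out of 828:
  red-kerneled: 828 × 15/16 = 776.25
  white-kerneled: 828 × 1/16 = 51.75
χ² = Σ (O − E)² / E
  red-kerneled: (780 − 776.25)² / 776.25 = 0.0181
  white-kerneled: (48 − 51.75)² / 51.75 = 0.2717
χ² = 0.0181 + 0.2717 = 0.2898 ≈ 0.290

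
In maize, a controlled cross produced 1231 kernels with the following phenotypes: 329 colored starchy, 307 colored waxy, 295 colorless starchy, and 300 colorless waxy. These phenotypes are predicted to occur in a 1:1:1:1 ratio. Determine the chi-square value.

Total ratio parts = 4. Expected numbers out of 1231:
  colored starchy: 1231 × 1/4 = 307.75
  colored waxy: 1231 × 1/4 = 307.75
  colorless starchy: 1231 × 1/4 = 307.75
  colorless waxy: 1231 × 1/4 = 307.75
χ² = Σ (O − E)² / E
  colored starchy: (329 − 307.75)² / 307.75 = 1.4673
  colored waxy: (307 − 307.75)² / 307.75 = 0.0018
  colorless starchy: (295 − 307.75)² / 307.75 = 0.5282
  colorless waxy: (300 − 307.75)² / 307.75 = 0.1952
χ² = 1.4673 + 0.0018 + 0.5282 + 0.1952 = 2.1925 ≈ 2.193

2.193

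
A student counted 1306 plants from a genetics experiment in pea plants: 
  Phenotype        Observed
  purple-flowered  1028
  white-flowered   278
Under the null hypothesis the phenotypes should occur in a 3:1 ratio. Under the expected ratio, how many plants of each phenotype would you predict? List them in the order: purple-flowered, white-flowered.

979.5, 326.5

Total ratio parts = 4. Expected numbers out of 1306:
  purple-flowered: 1306 × 3/4 = 979.5
  white-flowered: 1306 × 1/4 = 326.5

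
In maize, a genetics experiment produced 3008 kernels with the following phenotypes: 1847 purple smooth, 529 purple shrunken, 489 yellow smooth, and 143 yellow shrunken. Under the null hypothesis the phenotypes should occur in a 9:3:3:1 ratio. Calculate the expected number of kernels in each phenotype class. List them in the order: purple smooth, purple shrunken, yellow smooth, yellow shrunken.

1692, 564, 564, 188

Total ratio parts = 16. Expected numbers out of 3008:
  purple smooth: 3008 × 9/16 = 1692
  purple shrunken: 3008 × 3/16 = 564
  yellow smooth: 3008 × 3/16 = 564
  yellow shrunken: 3008 × 1/16 = 188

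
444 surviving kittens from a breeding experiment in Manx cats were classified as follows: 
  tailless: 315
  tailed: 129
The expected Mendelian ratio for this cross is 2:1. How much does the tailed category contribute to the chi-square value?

Expected counts for N = 444 under a 2:1 ratio (total parts = 3):
  tailless: 444 × 2/3 = 296
  tailed: 444 × 1/3 = 148
Contribution of tailed: (129 − 148)² / 148 = 2.4392

2.439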